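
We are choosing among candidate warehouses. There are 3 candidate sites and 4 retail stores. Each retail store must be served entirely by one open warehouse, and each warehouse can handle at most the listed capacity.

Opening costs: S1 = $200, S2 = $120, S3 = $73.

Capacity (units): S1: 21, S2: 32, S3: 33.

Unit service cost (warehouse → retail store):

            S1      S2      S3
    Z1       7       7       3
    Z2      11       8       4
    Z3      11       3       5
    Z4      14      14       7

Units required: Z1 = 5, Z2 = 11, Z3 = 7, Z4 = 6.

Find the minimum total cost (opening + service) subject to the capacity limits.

Minimum total cost: 209

Open {S3}: Z1→S3 3·5=15, Z2→S3 4·11=44, Z3→S3 5·7=35, Z4→S3 7·6=42.
Loads: S3 carries 29/33. Service 136; fixed 73; total 209.
Next best feasible plan costs 315.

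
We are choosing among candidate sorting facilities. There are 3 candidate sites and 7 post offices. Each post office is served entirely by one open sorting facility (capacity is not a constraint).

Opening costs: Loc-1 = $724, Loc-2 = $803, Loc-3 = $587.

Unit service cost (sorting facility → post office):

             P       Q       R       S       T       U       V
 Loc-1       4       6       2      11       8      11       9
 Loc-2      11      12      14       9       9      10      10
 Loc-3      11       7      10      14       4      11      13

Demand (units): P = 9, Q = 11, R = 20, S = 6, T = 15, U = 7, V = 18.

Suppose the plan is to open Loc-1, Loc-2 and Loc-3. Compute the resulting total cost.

Total cost: 2602

Each post office is assigned to its cheapest site among the open ones.
{Loc-1, Loc-2, Loc-3}: P→Loc-1 4·9=36, Q→Loc-1 6·11=66, R→Loc-1 2·20=40, S→Loc-2 9·6=54, T→Loc-3 4·15=60, U→Loc-2 10·7=70, V→Loc-1 9·18=162. Service 488; fixed 2114; total 2602.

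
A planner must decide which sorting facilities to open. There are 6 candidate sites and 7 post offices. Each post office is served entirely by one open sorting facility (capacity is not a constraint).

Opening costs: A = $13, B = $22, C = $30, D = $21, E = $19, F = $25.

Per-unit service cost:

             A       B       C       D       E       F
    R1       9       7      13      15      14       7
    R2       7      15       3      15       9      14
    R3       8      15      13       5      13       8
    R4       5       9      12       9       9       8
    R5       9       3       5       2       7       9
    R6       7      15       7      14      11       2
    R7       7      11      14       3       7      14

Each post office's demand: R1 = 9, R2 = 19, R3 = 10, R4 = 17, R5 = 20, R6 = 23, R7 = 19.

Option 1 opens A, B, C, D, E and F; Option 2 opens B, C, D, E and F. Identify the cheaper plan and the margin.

Option 1: {A, B, C, D, E, F}: R1→B 7·9=63, R2→C 3·19=57, R3→D 5·10=50, R4→A 5·17=85, R5→D 2·20=40, R6→F 2·23=46, R7→D 3·19=57. Service 398; fixed 130; total 528.
Option 2: {B, C, D, E, F}: R1→B 7·9=63, R2→C 3·19=57, R3→D 5·10=50, R4→F 8·17=136, R5→D 2·20=40, R6→F 2·23=46, R7→D 3·19=57. Service 449; fixed 117; total 566.
Difference: |528 − 566| = 38.

Option 1 is cheaper by 38.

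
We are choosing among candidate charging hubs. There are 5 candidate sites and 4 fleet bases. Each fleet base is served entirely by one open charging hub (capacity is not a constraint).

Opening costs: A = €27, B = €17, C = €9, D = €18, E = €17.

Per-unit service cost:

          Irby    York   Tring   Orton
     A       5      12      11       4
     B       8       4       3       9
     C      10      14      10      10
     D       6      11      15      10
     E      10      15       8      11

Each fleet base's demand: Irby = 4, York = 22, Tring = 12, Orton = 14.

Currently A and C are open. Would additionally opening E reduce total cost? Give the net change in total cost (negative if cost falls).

Current service cost with {A, C}: 460.
Adding E: each fleet base re-picks its cheapest; new service cost 436, saving 24.
Extra fixed cost: 17. Net change = 17 − 24 = -7.
(Totals: 496 → 489.)

Yes — net change −7 (cost falls by 7).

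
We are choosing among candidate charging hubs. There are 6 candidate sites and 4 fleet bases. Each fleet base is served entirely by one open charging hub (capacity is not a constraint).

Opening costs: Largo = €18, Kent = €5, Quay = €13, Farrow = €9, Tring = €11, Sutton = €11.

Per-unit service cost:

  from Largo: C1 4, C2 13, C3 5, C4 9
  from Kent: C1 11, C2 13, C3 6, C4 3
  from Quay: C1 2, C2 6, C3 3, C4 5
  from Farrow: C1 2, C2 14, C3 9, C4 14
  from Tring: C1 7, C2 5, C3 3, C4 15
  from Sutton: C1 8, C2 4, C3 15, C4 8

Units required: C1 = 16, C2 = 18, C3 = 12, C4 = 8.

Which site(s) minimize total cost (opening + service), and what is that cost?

For any fixed open set, each fleet base goes to its cheapest open site; total = fixed + service.
{Kent, Quay, Sutton}: C1→Quay 2·16=32, C2→Sutton 4·18=72, C3→Quay 3·12=36, C4→Kent 3·8=24. Service 164; fixed 29; total 193.
{Kent, Farrow, Tring, Sutton}: C1→Farrow 2·16=32, C2→Sutton 4·18=72, C3→Tring 3·12=36, C4→Kent 3·8=24. Service 164; fixed 36; total 200.
{Kent, Quay, Farrow, Sutton}: service 164 + fixed 38 = 202
{Largo, Kent, Quay, Farrow, Tring, Sutton}: service 164 + fixed 67 = 231
No other subset beats 193.

Open Kent, Quay and Sutton; minimum total cost 193.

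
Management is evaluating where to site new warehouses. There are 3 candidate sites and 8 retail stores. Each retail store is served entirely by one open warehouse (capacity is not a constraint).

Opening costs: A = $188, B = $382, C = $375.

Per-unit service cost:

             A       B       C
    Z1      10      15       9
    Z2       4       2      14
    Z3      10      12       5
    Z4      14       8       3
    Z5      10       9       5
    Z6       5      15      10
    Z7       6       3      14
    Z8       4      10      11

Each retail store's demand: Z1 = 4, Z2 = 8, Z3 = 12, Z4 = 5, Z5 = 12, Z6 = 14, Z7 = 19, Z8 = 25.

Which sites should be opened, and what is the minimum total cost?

Open A only; minimum total cost 854.

For any fixed open set, each retail store goes to its cheapest open site; total = fixed + service.
{A}: Z1→A 10·4=40, Z2→A 4·8=32, Z3→A 10·12=120, Z4→A 14·5=70, Z5→A 10·12=120, Z6→A 5·14=70, Z7→A 6·19=114, Z8→A 4·25=100. Service 666; fixed 188; total 854.
{A, C}: service 487 + fixed 563 = 1050
{A, B}: service 551 + fixed 570 = 1121
{A, B, C}: Z1→C 9·4=36, Z2→B 2·8=16, Z3→C 5·12=60, Z4→C 3·5=15, Z5→C 5·12=60, Z6→A 5·14=70, Z7→B 3·19=57, Z8→A 4·25=100. Service 414; fixed 945; total 1359.
(All 7 nonempty subsets were checked; A only is lowest.)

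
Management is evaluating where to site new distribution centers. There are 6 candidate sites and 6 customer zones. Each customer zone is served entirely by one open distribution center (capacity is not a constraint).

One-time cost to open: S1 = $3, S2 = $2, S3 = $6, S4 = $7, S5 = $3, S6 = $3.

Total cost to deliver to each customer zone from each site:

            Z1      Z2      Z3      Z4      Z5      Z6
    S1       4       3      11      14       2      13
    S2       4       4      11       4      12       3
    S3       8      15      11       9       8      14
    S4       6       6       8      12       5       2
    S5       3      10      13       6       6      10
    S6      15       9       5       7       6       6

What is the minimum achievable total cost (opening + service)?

For any fixed open set, each customer zone goes to its cheapest open site; total = fixed + service.
{S1, S2, S6}: Z1→S1 4, Z2→S1 3, Z3→S6 5, Z4→S2 4, Z5→S1 2, Z6→S2 3. Service 21; fixed 8; total 29.
{S1, S2, S5, S6}: service 20 + fixed 11 = 31
{S2, S6}: Z1→S2 4, Z2→S2 4, Z3→S6 5, Z4→S2 4, Z5→S6 6, Z6→S2 3. Service 26; fixed 5; total 31.
{S1, S2, S3, S4, S5, S6}: Z1→S5 3, Z2→S1 3, Z3→S6 5, Z4→S2 4, Z5→S1 2, Z6→S4 2. Service 19; fixed 24; total 43.
No other subset beats 29.

Minimum total cost: 29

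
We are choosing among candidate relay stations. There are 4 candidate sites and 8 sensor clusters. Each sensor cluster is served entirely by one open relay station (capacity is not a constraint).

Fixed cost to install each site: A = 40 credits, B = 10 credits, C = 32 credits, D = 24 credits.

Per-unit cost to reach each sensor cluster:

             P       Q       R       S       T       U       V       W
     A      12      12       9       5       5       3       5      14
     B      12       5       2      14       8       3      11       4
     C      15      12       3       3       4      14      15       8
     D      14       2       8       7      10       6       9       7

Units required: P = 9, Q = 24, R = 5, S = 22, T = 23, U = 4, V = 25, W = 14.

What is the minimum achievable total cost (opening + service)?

Minimum total cost: 623

For any fixed open set, each sensor cluster goes to its cheapest open site; total = fixed + service.
{A, B, C, D}: P→A 12·9=108, Q→D 2·24=48, R→B 2·5=10, S→C 3·22=66, T→C 4·23=92, U→A 3·4=12, V→A 5·25=125, W→B 4·14=56. Service 517; fixed 106; total 623.
{A, B, D}: P→A 12·9=108, Q→D 2·24=48, R→B 2·5=10, S→A 5·22=110, T→A 5·23=115, U→A 3·4=12, V→A 5·25=125, W→B 4·14=56. Service 584; fixed 74; total 658.
{A, C, D}: service 564 + fixed 96 = 660
{B}: P→B 12·9=108, Q→B 5·24=120, R→B 2·5=10, S→B 14·22=308, T→B 8·23=184, U→B 3·4=12, V→B 11·25=275, W→B 4·14=56. Service 1073; fixed 10; total 1083.
No other subset beats 623.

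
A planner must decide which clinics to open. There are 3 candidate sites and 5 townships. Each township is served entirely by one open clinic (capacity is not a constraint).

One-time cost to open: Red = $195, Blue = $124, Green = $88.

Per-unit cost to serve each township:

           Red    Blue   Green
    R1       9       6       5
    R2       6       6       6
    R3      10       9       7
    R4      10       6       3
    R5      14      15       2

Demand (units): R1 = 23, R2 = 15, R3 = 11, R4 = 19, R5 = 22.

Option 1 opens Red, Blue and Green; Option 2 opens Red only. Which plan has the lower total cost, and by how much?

Option 1 is cheaper by 310.

Option 1: {Red, Blue, Green}: R1→Green 5·23=115, R2→Red 6·15=90, R3→Green 7·11=77, R4→Green 3·19=57, R5→Green 2·22=44. Service 383; fixed 407; total 790.
Option 2: {Red}: R1→Red 9·23=207, R2→Red 6·15=90, R3→Red 10·11=110, R4→Red 10·19=190, R5→Red 14·22=308. Service 905; fixed 195; total 1100.
Difference: |790 − 1100| = 310.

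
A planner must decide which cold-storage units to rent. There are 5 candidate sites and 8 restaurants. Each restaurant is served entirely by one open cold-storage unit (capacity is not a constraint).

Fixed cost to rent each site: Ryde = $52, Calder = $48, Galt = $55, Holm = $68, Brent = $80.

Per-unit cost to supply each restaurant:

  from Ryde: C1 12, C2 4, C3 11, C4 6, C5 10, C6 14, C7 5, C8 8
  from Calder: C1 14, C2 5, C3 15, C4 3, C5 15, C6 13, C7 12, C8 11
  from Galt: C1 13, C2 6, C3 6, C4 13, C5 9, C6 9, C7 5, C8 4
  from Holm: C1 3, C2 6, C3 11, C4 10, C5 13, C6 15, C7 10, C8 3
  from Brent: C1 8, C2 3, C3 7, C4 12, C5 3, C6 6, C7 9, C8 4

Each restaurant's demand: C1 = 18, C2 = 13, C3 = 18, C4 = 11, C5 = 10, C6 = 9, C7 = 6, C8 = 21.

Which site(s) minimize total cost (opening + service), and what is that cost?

For any fixed open set, each restaurant goes to its cheapest open site; total = fixed + service.
{Calder, Holm, Brent}: C1→Holm 3·18=54, C2→Brent 3·13=39, C3→Brent 7·18=126, C4→Calder 3·11=33, C5→Brent 3·10=30, C6→Brent 6·9=54, C7→Brent 9·6=54, C8→Holm 3·21=63. Service 453; fixed 196; total 649.
{Ryde, Holm, Brent}: service 462 + fixed 200 = 662
{Calder, Galt, Holm, Brent}: service 411 + fixed 251 = 662
{Ryde, Calder, Galt, Holm, Brent}: C1→Holm 3·18=54, C2→Brent 3·13=39, C3→Galt 6·18=108, C4→Calder 3·11=33, C5→Brent 3·10=30, C6→Brent 6·9=54, C7→Ryde 5·6=30, C8→Holm 3·21=63. Service 411; fixed 303; total 714.
No other subset beats 649.

Open Calder, Holm and Brent; minimum total cost 649.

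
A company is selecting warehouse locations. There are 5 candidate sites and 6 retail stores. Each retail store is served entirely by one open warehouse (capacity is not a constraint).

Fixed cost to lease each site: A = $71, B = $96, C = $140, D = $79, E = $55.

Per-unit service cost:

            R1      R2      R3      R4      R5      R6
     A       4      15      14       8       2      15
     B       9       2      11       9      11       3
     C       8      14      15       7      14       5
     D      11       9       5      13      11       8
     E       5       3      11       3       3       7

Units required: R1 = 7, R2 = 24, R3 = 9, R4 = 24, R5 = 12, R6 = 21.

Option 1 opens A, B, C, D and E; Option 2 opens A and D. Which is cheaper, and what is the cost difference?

Option 1 is cheaper by 102.

Option 1: {A, B, C, D, E}: R1→A 4·7=28, R2→B 2·24=48, R3→D 5·9=45, R4→E 3·24=72, R5→A 2·12=24, R6→B 3·21=63. Service 280; fixed 441; total 721.
Option 2: {A, D}: R1→A 4·7=28, R2→D 9·24=216, R3→D 5·9=45, R4→A 8·24=192, R5→A 2·12=24, R6→D 8·21=168. Service 673; fixed 150; total 823.
Difference: |721 − 823| = 102.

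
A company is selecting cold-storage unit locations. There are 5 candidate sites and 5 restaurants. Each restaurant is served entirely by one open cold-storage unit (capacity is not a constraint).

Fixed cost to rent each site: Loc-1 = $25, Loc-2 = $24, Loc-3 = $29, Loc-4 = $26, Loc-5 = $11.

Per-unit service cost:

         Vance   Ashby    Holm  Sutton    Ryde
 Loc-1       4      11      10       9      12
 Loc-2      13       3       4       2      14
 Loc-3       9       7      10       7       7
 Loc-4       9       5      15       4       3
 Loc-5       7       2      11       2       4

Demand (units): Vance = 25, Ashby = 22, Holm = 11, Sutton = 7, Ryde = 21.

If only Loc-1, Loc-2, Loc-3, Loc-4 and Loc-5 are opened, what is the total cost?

Total cost: 380

Each restaurant is assigned to its cheapest site among the open ones.
{Loc-1, Loc-2, Loc-3, Loc-4, Loc-5}: Vance→Loc-1 4·25=100, Ashby→Loc-5 2·22=44, Holm→Loc-2 4·11=44, Sutton→Loc-2 2·7=14, Ryde→Loc-4 3·21=63. Service 265; fixed 115; total 380.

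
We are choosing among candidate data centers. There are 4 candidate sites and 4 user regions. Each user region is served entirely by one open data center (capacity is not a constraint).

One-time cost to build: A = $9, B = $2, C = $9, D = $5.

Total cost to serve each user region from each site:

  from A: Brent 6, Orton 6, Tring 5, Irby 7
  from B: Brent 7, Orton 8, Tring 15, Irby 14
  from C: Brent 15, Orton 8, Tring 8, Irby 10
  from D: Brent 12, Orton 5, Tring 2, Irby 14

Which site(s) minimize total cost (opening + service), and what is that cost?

Open A only; minimum total cost 33.

For any fixed open set, each user region goes to its cheapest open site; total = fixed + service.
{A}: Brent→A 6, Orton→A 6, Tring→A 5, Irby→A 7. Service 24; fixed 9; total 33.
{A, D}: service 20 + fixed 14 = 34
{A, B}: service 24 + fixed 11 = 35
{A, B, C, D}: service 20 + fixed 25 = 45
(All 15 nonempty subsets were checked; A only is lowest.)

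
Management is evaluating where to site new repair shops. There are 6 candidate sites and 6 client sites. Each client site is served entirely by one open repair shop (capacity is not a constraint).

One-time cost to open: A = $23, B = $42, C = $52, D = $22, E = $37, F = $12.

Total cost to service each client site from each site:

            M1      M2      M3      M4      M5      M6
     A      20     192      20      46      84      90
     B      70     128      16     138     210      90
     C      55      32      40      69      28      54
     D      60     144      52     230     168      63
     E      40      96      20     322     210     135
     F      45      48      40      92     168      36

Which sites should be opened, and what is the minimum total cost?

For any fixed open set, each client site goes to its cheapest open site; total = fixed + service.
{A, C, F}: M1→A 20, M2→C 32, M3→A 20, M4→A 46, M5→C 28, M6→F 36. Service 182; fixed 87; total 269.
{A, C}: service 200 + fixed 75 = 275
{A, F}: M1→A 20, M2→F 48, M3→A 20, M4→A 46, M5→A 84, M6→F 36. Service 254; fixed 35; total 289.
{A, B, C, D, E, F}: M1→A 20, M2→C 32, M3→B 16, M4→A 46, M5→C 28, M6→F 36. Service 178; fixed 188; total 366.
No other subset beats 269.

Open A, C and F; minimum total cost 269.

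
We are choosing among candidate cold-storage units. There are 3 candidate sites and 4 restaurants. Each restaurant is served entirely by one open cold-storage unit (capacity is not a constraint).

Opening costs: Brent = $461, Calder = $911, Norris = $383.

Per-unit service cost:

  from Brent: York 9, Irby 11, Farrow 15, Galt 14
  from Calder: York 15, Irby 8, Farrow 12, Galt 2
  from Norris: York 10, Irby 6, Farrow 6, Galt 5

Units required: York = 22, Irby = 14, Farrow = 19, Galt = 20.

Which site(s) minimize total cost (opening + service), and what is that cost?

Open Norris only; minimum total cost 901.

For any fixed open set, each restaurant goes to its cheapest open site; total = fixed + service.
{Norris}: York→Norris 10·22=220, Irby→Norris 6·14=84, Farrow→Norris 6·19=114, Galt→Norris 5·20=100. Service 518; fixed 383; total 901.
{Brent, Norris}: service 496 + fixed 844 = 1340
{Brent}: service 917 + fixed 461 = 1378
{Brent, Calder, Norris}: York→Brent 9·22=198, Irby→Norris 6·14=84, Farrow→Norris 6·19=114, Galt→Calder 2·20=40. Service 436; fixed 1755; total 2191.
No other subset beats 901.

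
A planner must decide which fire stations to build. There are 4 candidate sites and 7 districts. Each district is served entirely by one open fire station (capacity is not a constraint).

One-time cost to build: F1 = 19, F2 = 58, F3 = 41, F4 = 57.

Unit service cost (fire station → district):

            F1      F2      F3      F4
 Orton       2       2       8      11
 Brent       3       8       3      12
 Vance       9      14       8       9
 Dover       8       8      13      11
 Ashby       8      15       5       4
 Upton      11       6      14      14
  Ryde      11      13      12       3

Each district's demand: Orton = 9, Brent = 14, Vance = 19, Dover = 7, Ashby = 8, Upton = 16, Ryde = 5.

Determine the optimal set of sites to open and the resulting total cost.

For any fixed open set, each district goes to its cheapest open site; total = fixed + service.
{F2, F3}: Orton→F2 2·9=18, Brent→F3 3·14=42, Vance→F3 8·19=152, Dover→F2 8·7=56, Ashby→F3 5·8=40, Upton→F2 6·16=96, Ryde→F3 12·5=60. Service 464; fixed 99; total 563.
{F1, F2, F4}: Orton→F1 2·9=18, Brent→F1 3·14=42, Vance→F1 9·19=171, Dover→F1 8·7=56, Ashby→F4 4·8=32, Upton→F2 6·16=96, Ryde→F4 3·5=15. Service 430; fixed 134; total 564.
{F2, F3, F4}: Orton→F2 2·9=18, Brent→F3 3·14=42, Vance→F3 8·19=152, Dover→F2 8·7=56, Ashby→F4 4·8=32, Upton→F2 6·16=96, Ryde→F4 3·5=15. Service 411; fixed 156; total 567.
{F1, F2, F3, F4}: Orton→F1 2·9=18, Brent→F1 3·14=42, Vance→F3 8·19=152, Dover→F1 8·7=56, Ashby→F4 4·8=32, Upton→F2 6·16=96, Ryde→F4 3·5=15. Service 411; fixed 175; total 586.
No other subset beats 563.

Open F2 and F3; minimum total cost 563.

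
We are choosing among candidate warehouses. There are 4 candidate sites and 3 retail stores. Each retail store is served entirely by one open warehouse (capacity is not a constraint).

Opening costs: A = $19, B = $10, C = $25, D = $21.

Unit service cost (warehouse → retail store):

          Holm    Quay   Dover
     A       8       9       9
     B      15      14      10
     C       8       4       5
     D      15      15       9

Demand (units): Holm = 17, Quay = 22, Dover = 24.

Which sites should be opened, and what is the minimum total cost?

For any fixed open set, each retail store goes to its cheapest open site; total = fixed + service.
{C}: Holm→C 8·17=136, Quay→C 4·22=88, Dover→C 5·24=120. Service 344; fixed 25; total 369.
{B, C}: Holm→C 8·17=136, Quay→C 4·22=88, Dover→C 5·24=120. Service 344; fixed 35; total 379.
{A, C}: service 344 + fixed 44 = 388
{A, B, C, D}: service 344 + fixed 75 = 419
(All 15 nonempty subsets were checked; C only is lowest.)

Open C only; minimum total cost 369.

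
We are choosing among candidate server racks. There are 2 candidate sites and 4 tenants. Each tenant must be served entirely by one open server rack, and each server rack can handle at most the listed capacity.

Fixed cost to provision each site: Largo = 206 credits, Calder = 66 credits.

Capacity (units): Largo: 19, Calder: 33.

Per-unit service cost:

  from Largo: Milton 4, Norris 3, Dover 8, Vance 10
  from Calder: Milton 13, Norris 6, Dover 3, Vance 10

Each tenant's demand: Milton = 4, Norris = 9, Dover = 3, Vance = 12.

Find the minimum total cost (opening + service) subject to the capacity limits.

Open {Calder}: Milton→Calder 13·4=52, Norris→Calder 6·9=54, Dover→Calder 3·3=9, Vance→Calder 10·12=120.
Loads: Calder carries 28/33. Service 235; fixed 66; total 301.
Next best feasible plan costs 444.

Minimum total cost: 301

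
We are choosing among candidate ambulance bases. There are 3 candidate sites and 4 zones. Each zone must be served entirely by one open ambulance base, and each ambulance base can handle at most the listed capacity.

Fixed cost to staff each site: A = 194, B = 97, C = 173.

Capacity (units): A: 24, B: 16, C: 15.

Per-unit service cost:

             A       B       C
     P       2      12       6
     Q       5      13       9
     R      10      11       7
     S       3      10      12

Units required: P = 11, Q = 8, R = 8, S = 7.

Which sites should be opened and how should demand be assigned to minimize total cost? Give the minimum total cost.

Open {A, B}: P→A 2·11=22, Q→A 5·8=40, R→B 11·8=88, S→B 10·7=70.
Loads: A carries 19/24, B carries 15/16. Service 220; fixed 291; total 511.
Next best feasible plan costs 526.

Minimum total cost: 511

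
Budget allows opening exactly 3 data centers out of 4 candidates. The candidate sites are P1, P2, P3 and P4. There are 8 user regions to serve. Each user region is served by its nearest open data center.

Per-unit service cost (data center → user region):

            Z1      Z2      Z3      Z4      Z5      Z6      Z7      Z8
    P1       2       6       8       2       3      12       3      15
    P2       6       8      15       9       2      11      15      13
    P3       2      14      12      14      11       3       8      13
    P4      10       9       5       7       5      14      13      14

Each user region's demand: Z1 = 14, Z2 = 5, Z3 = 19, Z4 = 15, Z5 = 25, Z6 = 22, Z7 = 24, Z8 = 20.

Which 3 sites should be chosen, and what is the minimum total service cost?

With exactly 3 open, each user region uses its cheapest among the chosen.
{P1, P3, P4}: Z1→P1 2·14=28, Z2→P1 6·5=30, Z3→P4 5·19=95, Z4→P1 2·15=30, Z5→P1 3·25=75, Z6→P3 3·22=66, Z7→P1 3·24=72, Z8→P3 13·20=260. Service cost 656.
{P1, P2, P3}: service cost 688
{P1, P2, P4}: service cost 807
Among all 4 size-3 choices, {P1, P3, P4} is lowest.

Choose P1, P3 and P4; total service cost 656.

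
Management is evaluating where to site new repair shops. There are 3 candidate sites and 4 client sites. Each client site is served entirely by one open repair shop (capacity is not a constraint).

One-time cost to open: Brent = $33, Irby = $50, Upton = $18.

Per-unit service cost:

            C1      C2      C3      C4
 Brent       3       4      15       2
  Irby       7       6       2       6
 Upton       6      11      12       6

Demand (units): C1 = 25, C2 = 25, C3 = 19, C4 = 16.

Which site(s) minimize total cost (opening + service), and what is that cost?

Open Brent and Irby; minimum total cost 328.

For any fixed open set, each client site goes to its cheapest open site; total = fixed + service.
{Brent, Irby}: C1→Brent 3·25=75, C2→Brent 4·25=100, C3→Irby 2·19=38, C4→Brent 2·16=32. Service 245; fixed 83; total 328.
{Brent, Irby, Upton}: C1→Brent 3·25=75, C2→Brent 4·25=100, C3→Irby 2·19=38, C4→Brent 2·16=32. Service 245; fixed 101; total 346.
{Brent, Upton}: service 435 + fixed 51 = 486
{Upton}: C1→Upton 6·25=150, C2→Upton 11·25=275, C3→Upton 12·19=228, C4→Upton 6·16=96. Service 749; fixed 18; total 767.
(All 7 nonempty subsets were checked; Brent and Irby is lowest.)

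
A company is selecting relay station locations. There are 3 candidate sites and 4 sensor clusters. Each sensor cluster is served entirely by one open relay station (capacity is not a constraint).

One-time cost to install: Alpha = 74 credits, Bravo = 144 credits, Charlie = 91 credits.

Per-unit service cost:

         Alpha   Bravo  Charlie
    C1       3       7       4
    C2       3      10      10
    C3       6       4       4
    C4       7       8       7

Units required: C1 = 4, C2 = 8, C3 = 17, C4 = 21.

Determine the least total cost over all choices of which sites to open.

For any fixed open set, each sensor cluster goes to its cheapest open site; total = fixed + service.
{Alpha}: C1→Alpha 3·4=12, C2→Alpha 3·8=24, C3→Alpha 6·17=102, C4→Alpha 7·21=147. Service 285; fixed 74; total 359.
{Charlie}: service 311 + fixed 91 = 402
{Alpha, Charlie}: C1→Alpha 3·4=12, C2→Alpha 3·8=24, C3→Charlie 4·17=68, C4→Alpha 7·21=147. Service 251; fixed 165; total 416.
{Alpha, Bravo, Charlie}: C1→Alpha 3·4=12, C2→Alpha 3·8=24, C3→Bravo 4·17=68, C4→Alpha 7·21=147. Service 251; fixed 309; total 560.
No other subset beats 359.

Minimum total cost: 359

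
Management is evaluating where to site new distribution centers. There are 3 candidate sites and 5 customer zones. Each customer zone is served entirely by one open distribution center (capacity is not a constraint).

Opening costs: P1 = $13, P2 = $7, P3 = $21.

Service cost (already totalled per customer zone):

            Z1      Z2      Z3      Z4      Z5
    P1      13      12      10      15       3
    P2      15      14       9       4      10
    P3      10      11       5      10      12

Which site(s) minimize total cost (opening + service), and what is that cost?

For any fixed open set, each customer zone goes to its cheapest open site; total = fixed + service.
{P2}: Z1→P2 15, Z2→P2 14, Z3→P2 9, Z4→P2 4, Z5→P2 10. Service 52; fixed 7; total 59.
{P1, P2}: Z1→P1 13, Z2→P1 12, Z3→P2 9, Z4→P2 4, Z5→P1 3. Service 41; fixed 20; total 61.
{P1}: service 53 + fixed 13 = 66
{P1, P2, P3}: Z1→P3 10, Z2→P3 11, Z3→P3 5, Z4→P2 4, Z5→P1 3. Service 33; fixed 41; total 74.
(All 7 nonempty subsets were checked; P2 only is lowest.)

Open P2 only; minimum total cost 59.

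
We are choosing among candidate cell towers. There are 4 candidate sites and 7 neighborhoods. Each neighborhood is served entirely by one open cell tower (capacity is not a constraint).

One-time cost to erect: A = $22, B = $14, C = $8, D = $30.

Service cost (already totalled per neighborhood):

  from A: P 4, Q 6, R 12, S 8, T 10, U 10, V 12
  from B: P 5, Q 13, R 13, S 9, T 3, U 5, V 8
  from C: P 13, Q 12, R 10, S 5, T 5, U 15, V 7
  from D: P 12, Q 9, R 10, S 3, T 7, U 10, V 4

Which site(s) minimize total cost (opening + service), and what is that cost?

For any fixed open set, each neighborhood goes to its cheapest open site; total = fixed + service.
{B, C}: P→B 5, Q→C 12, R→C 10, S→C 5, T→B 3, U→B 5, V→C 7. Service 47; fixed 22; total 69.
{B}: service 56 + fixed 14 = 70
{C}: service 67 + fixed 8 = 75
{A, B, C, D}: service 35 + fixed 74 = 109
No other subset beats 69.

Open B and C; minimum total cost 69.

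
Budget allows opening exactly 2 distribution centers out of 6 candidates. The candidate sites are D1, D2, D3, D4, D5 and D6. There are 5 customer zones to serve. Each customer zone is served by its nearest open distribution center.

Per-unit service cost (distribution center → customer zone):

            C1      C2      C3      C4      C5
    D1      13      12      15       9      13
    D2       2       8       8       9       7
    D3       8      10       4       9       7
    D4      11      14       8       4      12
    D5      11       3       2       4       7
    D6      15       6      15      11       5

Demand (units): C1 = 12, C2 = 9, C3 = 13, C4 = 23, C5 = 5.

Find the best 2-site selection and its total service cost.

With exactly 2 open, each customer zone uses its cheapest among the chosen.
{D2, D5}: C1→D2 2·12=24, C2→D5 3·9=27, C3→D5 2·13=26, C4→D5 4·23=92, C5→D2 7·5=35. Service cost 204.
{D3, D5}: service cost 276
{D5, D6}: service cost 302
Among all 15 size-2 choices, {D2, D5} is lowest.

Choose D2 and D5; total service cost 204.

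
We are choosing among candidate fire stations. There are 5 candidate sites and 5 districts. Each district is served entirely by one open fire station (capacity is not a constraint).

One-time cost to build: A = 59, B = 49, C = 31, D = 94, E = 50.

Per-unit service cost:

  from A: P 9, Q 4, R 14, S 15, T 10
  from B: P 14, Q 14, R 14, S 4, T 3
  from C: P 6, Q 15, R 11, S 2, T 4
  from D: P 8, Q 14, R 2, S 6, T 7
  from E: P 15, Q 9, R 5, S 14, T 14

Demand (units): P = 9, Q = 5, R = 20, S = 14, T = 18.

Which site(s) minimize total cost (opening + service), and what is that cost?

For any fixed open set, each district goes to its cheapest open site; total = fixed + service.
{C, E}: P→C 6·9=54, Q→E 9·5=45, R→E 5·20=100, S→C 2·14=28, T→C 4·18=72. Service 299; fixed 81; total 380.
{C, D}: P→C 6·9=54, Q→D 14·5=70, R→D 2·20=40, S→C 2·14=28, T→C 4·18=72. Service 264; fixed 125; total 389.
{A, C, D}: P→C 6·9=54, Q→A 4·5=20, R→D 2·20=40, S→C 2·14=28, T→C 4·18=72. Service 214; fixed 184; total 398.
{A, B, C, D, E}: service 196 + fixed 283 = 479
No other subset beats 380.

Open C and E; minimum total cost 380.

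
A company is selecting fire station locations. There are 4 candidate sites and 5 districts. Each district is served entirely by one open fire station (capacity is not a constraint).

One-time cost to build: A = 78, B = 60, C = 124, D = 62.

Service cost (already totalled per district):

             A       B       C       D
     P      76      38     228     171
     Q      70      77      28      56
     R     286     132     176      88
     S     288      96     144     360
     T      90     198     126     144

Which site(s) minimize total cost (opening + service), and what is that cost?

For any fixed open set, each district goes to its cheapest open site; total = fixed + service.
{B, D}: P→B 38, Q→D 56, R→D 88, S→B 96, T→D 144. Service 422; fixed 122; total 544.
{A, B}: service 426 + fixed 138 = 564
{A, B, D}: P→B 38, Q→D 56, R→D 88, S→B 96, T→A 90. Service 368; fixed 200; total 568.
{A, B, C, D}: service 340 + fixed 324 = 664
No other subset beats 544.

Open B and D; minimum total cost 544.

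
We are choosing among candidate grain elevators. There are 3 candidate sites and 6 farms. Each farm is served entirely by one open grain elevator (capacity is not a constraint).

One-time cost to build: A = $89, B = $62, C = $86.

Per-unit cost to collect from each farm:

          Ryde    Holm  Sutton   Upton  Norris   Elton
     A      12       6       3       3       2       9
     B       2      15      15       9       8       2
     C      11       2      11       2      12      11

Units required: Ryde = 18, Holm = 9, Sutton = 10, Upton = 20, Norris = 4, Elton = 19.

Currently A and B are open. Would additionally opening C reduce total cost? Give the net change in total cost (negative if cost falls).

Current service cost with {A, B}: 226.
Adding C: each farm re-picks its cheapest; new service cost 170, saving 56.
Extra fixed cost: 86. Net change = 86 − 56 = 30.
(Totals: 377 → 407.)

No — net change +30 (cost rises by 30).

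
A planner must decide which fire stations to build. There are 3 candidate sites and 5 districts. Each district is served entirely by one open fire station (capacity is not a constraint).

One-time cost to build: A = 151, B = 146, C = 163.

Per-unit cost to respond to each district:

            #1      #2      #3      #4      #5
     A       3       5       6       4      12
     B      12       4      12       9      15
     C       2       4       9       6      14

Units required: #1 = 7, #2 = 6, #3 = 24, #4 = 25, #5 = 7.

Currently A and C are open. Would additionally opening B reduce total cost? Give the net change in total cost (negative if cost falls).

No — net change +146 (cost rises by 146).

Current service cost with {A, C}: 366.
Adding B: each district re-picks its cheapest; new service cost 366, saving 0.
Extra fixed cost: 146. Net change = 146 − 0 = 146.
(Totals: 680 → 826.)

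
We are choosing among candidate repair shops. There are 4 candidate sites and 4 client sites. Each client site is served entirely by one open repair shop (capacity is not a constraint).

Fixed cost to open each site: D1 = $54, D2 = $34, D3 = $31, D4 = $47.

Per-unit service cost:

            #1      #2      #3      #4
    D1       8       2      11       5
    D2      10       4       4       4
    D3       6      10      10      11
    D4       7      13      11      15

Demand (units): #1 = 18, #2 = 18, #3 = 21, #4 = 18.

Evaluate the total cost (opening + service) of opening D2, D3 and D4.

Total cost: 448

Each client site is assigned to its cheapest site among the open ones.
{D2, D3, D4}: #1→D3 6·18=108, #2→D2 4·18=72, #3→D2 4·21=84, #4→D2 4·18=72. Service 336; fixed 112; total 448.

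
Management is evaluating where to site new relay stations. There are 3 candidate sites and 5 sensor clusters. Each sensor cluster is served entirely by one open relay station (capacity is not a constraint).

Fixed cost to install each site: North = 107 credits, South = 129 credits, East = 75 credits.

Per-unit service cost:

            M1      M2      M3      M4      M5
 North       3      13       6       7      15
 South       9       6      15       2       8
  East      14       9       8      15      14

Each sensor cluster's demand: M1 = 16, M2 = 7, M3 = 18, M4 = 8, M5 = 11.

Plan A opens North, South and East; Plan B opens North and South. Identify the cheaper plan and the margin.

Plan A: {North, South, East}: M1→North 3·16=48, M2→South 6·7=42, M3→North 6·18=108, M4→South 2·8=16, M5→South 8·11=88. Service 302; fixed 311; total 613.
Plan B: {North, South}: M1→North 3·16=48, M2→South 6·7=42, M3→North 6·18=108, M4→South 2·8=16, M5→South 8·11=88. Service 302; fixed 236; total 538.
Difference: |613 − 538| = 75.

Plan B is cheaper by 75.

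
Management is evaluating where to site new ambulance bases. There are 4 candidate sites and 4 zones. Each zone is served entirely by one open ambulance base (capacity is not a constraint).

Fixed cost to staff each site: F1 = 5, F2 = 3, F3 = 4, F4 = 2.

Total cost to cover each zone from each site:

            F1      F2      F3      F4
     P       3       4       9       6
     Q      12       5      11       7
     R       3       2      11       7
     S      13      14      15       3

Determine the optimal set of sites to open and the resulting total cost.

For any fixed open set, each zone goes to its cheapest open site; total = fixed + service.
{F2, F4}: P→F2 4, Q→F2 5, R→F2 2, S→F4 3. Service 14; fixed 5; total 19.
{F1, F2, F4}: service 13 + fixed 10 = 23
{F1, F4}: service 16 + fixed 7 = 23
{F1, F2, F3, F4}: service 13 + fixed 14 = 27
No other subset beats 19.

Open F2 and F4; minimum total cost 19.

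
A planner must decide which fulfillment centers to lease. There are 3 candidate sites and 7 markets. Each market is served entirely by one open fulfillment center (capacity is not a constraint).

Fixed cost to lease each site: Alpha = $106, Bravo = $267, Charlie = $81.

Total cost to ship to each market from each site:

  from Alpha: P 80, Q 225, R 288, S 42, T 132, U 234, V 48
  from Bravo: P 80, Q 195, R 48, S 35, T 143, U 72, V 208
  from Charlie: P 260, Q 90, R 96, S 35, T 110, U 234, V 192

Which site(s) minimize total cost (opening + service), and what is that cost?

For any fixed open set, each market goes to its cheapest open site; total = fixed + service.
{Alpha, Charlie}: P→Alpha 80, Q→Charlie 90, R→Charlie 96, S→Charlie 35, T→Charlie 110, U→Alpha 234, V→Alpha 48. Service 693; fixed 187; total 880.
{Alpha, Bravo, Charlie}: P→Alpha 80, Q→Charlie 90, R→Bravo 48, S→Bravo 35, T→Charlie 110, U→Bravo 72, V→Alpha 48. Service 483; fixed 454; total 937.
{Bravo, Charlie}: P→Bravo 80, Q→Charlie 90, R→Bravo 48, S→Bravo 35, T→Charlie 110, U→Bravo 72, V→Charlie 192. Service 627; fixed 348; total 975.
{Charlie}: P→Charlie 260, Q→Charlie 90, R→Charlie 96, S→Charlie 35, T→Charlie 110, U→Charlie 234, V→Charlie 192. Service 1017; fixed 81; total 1098.
No other subset beats 880.

Open Alpha and Charlie; minimum total cost 880.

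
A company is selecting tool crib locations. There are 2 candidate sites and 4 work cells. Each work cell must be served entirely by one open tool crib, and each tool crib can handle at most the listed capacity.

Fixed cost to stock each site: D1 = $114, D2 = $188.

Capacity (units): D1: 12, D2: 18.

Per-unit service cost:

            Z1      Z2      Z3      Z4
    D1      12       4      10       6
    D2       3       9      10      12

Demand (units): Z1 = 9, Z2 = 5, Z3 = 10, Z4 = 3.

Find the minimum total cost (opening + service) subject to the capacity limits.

Open {D1, D2}: Z1→D2 3·9=27, Z2→D2 9·5=45, Z3→D1 10·10=100, Z4→D2 12·3=36.
Loads: D1 carries 10/12, D2 carries 17/18. Service 208; fixed 302; total 510.
Next best feasible plan costs 573.

Minimum total cost: 510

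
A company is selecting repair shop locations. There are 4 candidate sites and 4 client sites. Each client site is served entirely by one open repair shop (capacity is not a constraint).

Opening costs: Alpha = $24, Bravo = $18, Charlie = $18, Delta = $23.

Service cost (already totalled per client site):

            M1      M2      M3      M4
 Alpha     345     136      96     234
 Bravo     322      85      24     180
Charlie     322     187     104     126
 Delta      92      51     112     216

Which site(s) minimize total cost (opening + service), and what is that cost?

For any fixed open set, each client site goes to its cheapest open site; total = fixed + service.
{Bravo, Charlie, Delta}: M1→Delta 92, M2→Delta 51, M3→Bravo 24, M4→Charlie 126. Service 293; fixed 59; total 352.
{Alpha, Bravo, Charlie, Delta}: service 293 + fixed 83 = 376
{Bravo, Delta}: M1→Delta 92, M2→Delta 51, M3→Bravo 24, M4→Bravo 180. Service 347; fixed 41; total 388.
{Bravo}: service 611 + fixed 18 = 629
(All 15 nonempty subsets were checked; Bravo, Charlie and Delta is lowest.)

Open Bravo, Charlie and Delta; minimum total cost 352.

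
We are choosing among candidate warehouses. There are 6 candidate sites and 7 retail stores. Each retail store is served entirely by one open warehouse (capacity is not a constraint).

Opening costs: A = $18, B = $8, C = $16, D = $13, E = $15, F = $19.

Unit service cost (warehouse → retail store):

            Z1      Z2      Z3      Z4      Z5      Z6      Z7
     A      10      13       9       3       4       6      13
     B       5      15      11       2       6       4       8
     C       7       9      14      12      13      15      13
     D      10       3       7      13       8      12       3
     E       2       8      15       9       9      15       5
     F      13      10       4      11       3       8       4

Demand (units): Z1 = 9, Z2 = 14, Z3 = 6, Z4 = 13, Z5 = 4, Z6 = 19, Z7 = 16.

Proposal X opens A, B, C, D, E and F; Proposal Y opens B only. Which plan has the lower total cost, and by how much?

Proposal X: {A, B, C, D, E, F}: Z1→E 2·9=18, Z2→D 3·14=42, Z3→F 4·6=24, Z4→B 2·13=26, Z5→F 3·4=12, Z6→B 4·19=76, Z7→D 3·16=48. Service 246; fixed 89; total 335.
Proposal Y: {B}: Z1→B 5·9=45, Z2→B 15·14=210, Z3→B 11·6=66, Z4→B 2·13=26, Z5→B 6·4=24, Z6→B 4·19=76, Z7→B 8·16=128. Service 575; fixed 8; total 583.
Difference: |335 − 583| = 248.

Proposal X is cheaper by 248.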